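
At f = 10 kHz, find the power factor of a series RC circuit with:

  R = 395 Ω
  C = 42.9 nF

Step 1 — Angular frequency: ω = 2π·f = 2π·1e+04 = 6.283e+04 rad/s.
Step 2 — Component impedances:
  R: Z = R = 395 Ω
  C: Z = 1/(jωC) = -j/(ω·C) = 0 - j371 Ω
Step 3 — Series combination: Z_total = R + C = 395 - j371 Ω = 541.9∠-43.2° Ω.
Step 4 — Power factor: PF = cos(φ) = Re(Z)/|Z| = 395/541.9 = 0.7289.
Step 5 — Type: Im(Z) = -371 ⇒ leading (phase φ = -43.2°).

PF = 0.7289 (leading, φ = -43.2°)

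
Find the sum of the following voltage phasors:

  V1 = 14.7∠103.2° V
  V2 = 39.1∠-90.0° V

Step 1 — Convert each phasor to rectangular form:
  V1 = 14.7·(cos(103.2°) + j·sin(103.2°)) = -3.357 + j14.31 V
  V2 = 39.1·(cos(-90.0°) + j·sin(-90.0°)) = 0 - j39.1 V
Step 2 — Sum components: V_total = -3.357 - j24.79 V.
Step 3 — Convert to polar: |V_total| = 25.01 V, ∠V_total = -97.7°.

V_total = 25.01∠-97.7° V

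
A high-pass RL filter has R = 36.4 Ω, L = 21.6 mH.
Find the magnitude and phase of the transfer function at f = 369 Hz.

Step 1 — Angular frequency: ω = 2π·369 = 2318 rad/s.
Step 2 — Transfer function: H(jω) = jωL/(R + jωL).
Step 3 — Numerator jωL = j·50.08; denominator R + jωL = 36.4 + j50.08.
Step 4 — H = 0.6543 + j0.4756.
Step 5 — Magnitude: |H| = 0.8089 (-1.8 dB); phase: φ = 36.0°.

|H| = 0.8089 (-1.8 dB), φ = 36.0°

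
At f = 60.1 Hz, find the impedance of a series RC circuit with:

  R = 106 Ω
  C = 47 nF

Step 1 — Angular frequency: ω = 2π·f = 2π·60.1 = 377.6 rad/s.
Step 2 — Component impedances:
  R: Z = R = 106 Ω
  C: Z = 1/(jωC) = -j/(ω·C) = 0 - j5.634e+04 Ω
Step 3 — Series combination: Z_total = R + C = 106 - j5.634e+04 Ω = 5.634e+04∠-89.9° Ω.

Z = 106 - j5.634e+04 Ω = 5.634e+04∠-89.9° Ω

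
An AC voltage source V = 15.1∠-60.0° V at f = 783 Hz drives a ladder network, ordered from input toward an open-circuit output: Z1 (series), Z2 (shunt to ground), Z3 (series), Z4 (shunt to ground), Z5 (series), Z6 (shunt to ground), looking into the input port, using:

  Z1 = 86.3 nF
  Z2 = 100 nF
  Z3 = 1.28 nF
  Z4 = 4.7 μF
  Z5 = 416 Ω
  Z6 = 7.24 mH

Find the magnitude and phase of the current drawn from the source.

Step 1 — Angular frequency: ω = 2π·f = 2π·783 = 4920 rad/s.
Step 2 — Component impedances:
  Z1: Z = 1/(jωC) = -j/(ω·C) = 0 - j2355 Ω
  Z2: Z = 1/(jωC) = -j/(ω·C) = 0 - j2033 Ω
  Z3: Z = 1/(jωC) = -j/(ω·C) = 0 - j1.588e+05 Ω
  Z4: Z = 1/(jωC) = -j/(ω·C) = 0 - j43.25 Ω
  Z5: Z = R = 416 Ω
  Z6: Z = jωL = j·4920·0.00724 = 0 + j35.62 Ω
Step 3 — Ladder network (open output): work backward from the far end, alternating series and parallel combinations. Z_in = 0.0007175 - j4362 Ω = 4362∠-90.0° Ω.
Step 4 — Source phasor: V = 15.1∠-60.0° V = 7.55 - j13.08 V.
Step 5 — Ohm's law: I = V / Z_total = (7.55 - j13.08) / (0.0007175 - j4362) = 0.002998 + j0.001731 A.
Step 6 — Convert to polar: |I| = 0.003462 A, ∠I = 30.0°.

I = 0.003462∠30.0° A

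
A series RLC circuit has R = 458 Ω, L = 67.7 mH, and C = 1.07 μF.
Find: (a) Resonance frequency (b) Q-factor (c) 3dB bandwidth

Step 1 — Resonance condition Im(Z)=0 gives ω₀ = 1/√(LC).
Step 2 — ω₀ = 1/√(0.0677·1.07e-06) = 3715 rad/s.
Step 3 — f₀ = ω₀/(2π) = 591.3 Hz.
Step 4 — Series Q: Q = ω₀L/R = 3715·0.0677/458 = 0.5492.
Step 5 — 3dB bandwidth: Δω = ω₀/Q = 6765 rad/s; BW = Δω/(2π) = 1077 Hz.

(a) f₀ = 591.3 Hz  (b) Q = 0.5492  (c) BW = 1077 Hz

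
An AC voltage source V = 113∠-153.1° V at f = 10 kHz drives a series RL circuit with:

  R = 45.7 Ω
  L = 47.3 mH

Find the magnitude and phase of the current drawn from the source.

Step 1 — Angular frequency: ω = 2π·f = 2π·1e+04 = 6.283e+04 rad/s.
Step 2 — Component impedances:
  R: Z = R = 45.7 Ω
  L: Z = jωL = j·6.283e+04·0.0473 = 0 + j2972 Ω
Step 3 — Series combination: Z_total = R + L = 45.7 + j2972 Ω = 2972∠89.1° Ω.
Step 4 — Source phasor: V = 113∠-153.1° V = -100.8 - j51.13 V.
Step 5 — Ohm's law: I = V / Z_total = (-100.8 - j51.13) / (45.7 + j2972) = -0.01772 + j0.03364 A.
Step 6 — Convert to polar: |I| = 0.03802 A, ∠I = 117.8°.

I = 0.03802∠117.8° A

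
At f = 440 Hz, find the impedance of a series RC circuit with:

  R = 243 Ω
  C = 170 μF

Step 1 — Angular frequency: ω = 2π·f = 2π·440 = 2765 rad/s.
Step 2 — Component impedances:
  R: Z = R = 243 Ω
  C: Z = 1/(jωC) = -j/(ω·C) = 0 - j2.128 Ω
Step 3 — Series combination: Z_total = R + C = 243 - j2.128 Ω = 243∠-0.5° Ω.

Z = 243 - j2.128 Ω = 243∠-0.5° Ω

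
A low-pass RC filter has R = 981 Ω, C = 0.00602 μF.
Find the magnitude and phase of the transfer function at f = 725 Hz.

Step 1 — Angular frequency: ω = 2π·725 = 4555 rad/s.
Step 2 — Transfer function: H(jω) = 1/(1 + jωRC).
Step 3 — Denominator: 1 + jωRC = 1 + j·4555·981·6.02e-09 = 1 + j0.0269.
Step 4 — H = 0.9993 - j0.02688.
Step 5 — Magnitude: |H| = 0.9996 (-0.0 dB); phase: φ = -1.5°.

|H| = 0.9996 (-0.0 dB), φ = -1.5°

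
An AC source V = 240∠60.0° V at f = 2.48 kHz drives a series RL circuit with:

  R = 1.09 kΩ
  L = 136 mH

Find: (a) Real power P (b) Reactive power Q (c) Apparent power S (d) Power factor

Step 1 — Angular frequency: ω = 2π·f = 2π·2480 = 1.558e+04 rad/s.
Step 2 — Component impedances:
  R: Z = R = 1090 Ω
  L: Z = jωL = j·1.558e+04·0.136 = 0 + j2119 Ω
Step 3 — Series combination: Z_total = R + L = 1090 + j2119 Ω = 2383∠62.8° Ω.
Step 4 — Source phasor: V = 240∠60.0° V = 120 + j207.8 V.
Step 5 — Current: I = V / Z = 0.1006 - j0.004887 A = 0.1007∠-2.8° A.
Step 6 — Complex power: S = V·I* = 11.06 + j21.49 VA.
Step 7 — Real power: P = Re(S) = 11.06 W.
Step 8 — Reactive power: Q = Im(S) = 21.49 VAR.
Step 9 — Apparent power: |S| = 24.17 VA.
Step 10 — Power factor: PF = P/|S| = 0.4574 (lagging).

(a) P = 11.06 W  (b) Q = 21.49 VAR  (c) S = 24.17 VA  (d) PF = 0.4574 (lagging)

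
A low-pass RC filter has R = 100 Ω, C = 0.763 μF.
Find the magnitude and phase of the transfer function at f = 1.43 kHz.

Step 1 — Angular frequency: ω = 2π·1430 = 8985 rad/s.
Step 2 — Transfer function: H(jω) = 1/(1 + jωRC).
Step 3 — Denominator: 1 + jωRC = 1 + j·8985·100·7.63e-07 = 1 + j0.6856.
Step 4 — H = 0.6803 - j0.4664.
Step 5 — Magnitude: |H| = 0.8248 (-1.7 dB); phase: φ = -34.4°.

|H| = 0.8248 (-1.7 dB), φ = -34.4°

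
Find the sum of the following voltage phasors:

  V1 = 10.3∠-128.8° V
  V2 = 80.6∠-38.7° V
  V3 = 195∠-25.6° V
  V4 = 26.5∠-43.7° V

Step 1 — Convert each phasor to rectangular form:
  V1 = 10.3·(cos(-128.8°) + j·sin(-128.8°)) = -6.454 - j8.027 V
  V2 = 80.6·(cos(-38.7°) + j·sin(-38.7°)) = 62.9 - j50.39 V
  V3 = 195·(cos(-25.6°) + j·sin(-25.6°)) = 175.9 - j84.26 V
  V4 = 26.5·(cos(-43.7°) + j·sin(-43.7°)) = 19.16 - j18.31 V
Step 2 — Sum components: V_total = 251.5 - j161 V.
Step 3 — Convert to polar: |V_total| = 298.6 V, ∠V_total = -32.6°.

V_total = 298.6∠-32.6° V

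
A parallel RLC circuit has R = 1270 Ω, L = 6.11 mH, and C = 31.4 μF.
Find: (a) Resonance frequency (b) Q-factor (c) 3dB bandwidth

Step 1 — Resonance: ω₀ = 1/√(LC) = 1/√(0.00611·3.14e-05) = 2283 rad/s.
Step 2 — f₀ = ω₀/(2π) = 363.4 Hz.
Step 3 — Parallel Q: Q = R/(ω₀L) = 1270/(2283·0.00611) = 91.04.
Step 4 — Bandwidth: Δω = ω₀/Q = 25.08 rad/s; BW = Δω/(2π) = 3.991 Hz.

(a) f₀ = 363.4 Hz  (b) Q = 91.04  (c) BW = 3.991 Hz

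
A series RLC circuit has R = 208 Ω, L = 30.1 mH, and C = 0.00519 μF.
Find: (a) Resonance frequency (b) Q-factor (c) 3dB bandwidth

Step 1 — Resonance: ω₀ = 1/√(LC) = 1/√(0.0301·5.19e-09) = 8.001e+04 rad/s.
Step 2 — f₀ = ω₀/(2π) = 1.273e+04 Hz.
Step 3 — Series Q: Q = ω₀L/R = 8.001e+04·0.0301/208 = 11.58.
Step 4 — Bandwidth: Δω = ω₀/Q = 6910 rad/s; BW = Δω/(2π) = 1100 Hz.

(a) f₀ = 1.273e+04 Hz  (b) Q = 11.58  (c) BW = 1100 Hz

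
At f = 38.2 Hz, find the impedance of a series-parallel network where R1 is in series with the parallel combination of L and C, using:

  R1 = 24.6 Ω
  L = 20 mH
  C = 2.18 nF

Step 1 — Angular frequency: ω = 2π·f = 2π·38.2 = 240 rad/s.
Step 2 — Component impedances:
  R1: Z = R = 24.6 Ω
  L: Z = jωL = j·240·0.02 = 0 + j4.8 Ω
  C: Z = 1/(jωC) = -j/(ω·C) = 0 - j1.911e+06 Ω
Step 3 — Parallel branch: L || C = 1/(1/L + 1/C) = 0 + j4.8 Ω.
Step 4 — Series with R1: Z_total = R1 + (L || C) = 24.6 + j4.8 Ω = 25.06∠11.0° Ω.

Z = 24.6 + j4.8 Ω = 25.06∠11.0° Ω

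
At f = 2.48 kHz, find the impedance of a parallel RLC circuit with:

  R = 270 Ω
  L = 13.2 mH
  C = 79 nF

Step 1 — Angular frequency: ω = 2π·f = 2π·2480 = 1.558e+04 rad/s.
Step 2 — Component impedances:
  R: Z = R = 270 Ω
  L: Z = jωL = j·1.558e+04·0.0132 = 0 + j205.7 Ω
  C: Z = 1/(jωC) = -j/(ω·C) = 0 - j812.3 Ω
Step 3 — Parallel combination: 1/Z_total = 1/R + 1/L + 1/C; Z_total = 137.7 + j135 Ω = 192.8∠44.4° Ω.

Z = 137.7 + j135 Ω = 192.8∠44.4° Ω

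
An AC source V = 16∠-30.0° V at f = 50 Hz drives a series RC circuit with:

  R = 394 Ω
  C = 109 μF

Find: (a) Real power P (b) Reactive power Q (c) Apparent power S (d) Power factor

Step 1 — Angular frequency: ω = 2π·f = 2π·50 = 314.2 rad/s.
Step 2 — Component impedances:
  R: Z = R = 394 Ω
  C: Z = 1/(jωC) = -j/(ω·C) = 0 - j29.2 Ω
Step 3 — Series combination: Z_total = R + C = 394 - j29.2 Ω = 395.1∠-4.2° Ω.
Step 4 — Source phasor: V = 16∠-30.0° V = 13.86 - j8 V.
Step 5 — Current: I = V / Z = 0.03647 - j0.0176 A = 0.0405∠-25.8° A.
Step 6 — Complex power: S = V·I* = 0.6462 - j0.0479 VA.
Step 7 — Real power: P = Re(S) = 0.6462 W.
Step 8 — Reactive power: Q = Im(S) = -0.0479 VAR.
Step 9 — Apparent power: |S| = 0.648 VA.
Step 10 — Power factor: PF = P/|S| = 0.9973 (leading).

(a) P = 0.6462 W  (b) Q = -0.0479 VAR  (c) S = 0.648 VA  (d) PF = 0.9973 (leading)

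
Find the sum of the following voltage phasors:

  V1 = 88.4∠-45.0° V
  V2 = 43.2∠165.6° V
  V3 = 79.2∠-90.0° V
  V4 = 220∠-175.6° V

Step 1 — Convert each phasor to rectangular form:
  V1 = 88.4·(cos(-45.0°) + j·sin(-45.0°)) = 62.51 - j62.51 V
  V2 = 43.2·(cos(165.6°) + j·sin(165.6°)) = -41.84 + j10.74 V
  V3 = 79.2·(cos(-90.0°) + j·sin(-90.0°)) = 0 - j79.2 V
  V4 = 220·(cos(-175.6°) + j·sin(-175.6°)) = -219.4 - j16.88 V
Step 2 — Sum components: V_total = -198.7 - j147.8 V.
Step 3 — Convert to polar: |V_total| = 247.7 V, ∠V_total = -143.3°.

V_total = 247.7∠-143.3° V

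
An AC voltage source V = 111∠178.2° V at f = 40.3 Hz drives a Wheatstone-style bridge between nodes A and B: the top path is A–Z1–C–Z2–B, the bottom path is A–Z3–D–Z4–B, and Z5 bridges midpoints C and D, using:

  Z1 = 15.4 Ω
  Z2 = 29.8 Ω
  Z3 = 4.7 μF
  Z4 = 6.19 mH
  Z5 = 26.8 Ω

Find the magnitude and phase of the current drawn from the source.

Step 1 — Angular frequency: ω = 2π·f = 2π·40.3 = 253.2 rad/s.
Step 2 — Component impedances:
  Z1: Z = R = 15.4 Ω
  Z2: Z = R = 29.8 Ω
  Z3: Z = 1/(jωC) = -j/(ω·C) = 0 - j840.3 Ω
  Z4: Z = jωL = j·253.2·0.00619 = 0 + j1.567 Ω
  Z5: Z = R = 26.8 Ω
Step 3 — Bridge requires nodal analysis (the Z5 bridge couples midpoints C and D, so the two paths cannot be reduced to a simple series/parallel combination). Setting node B to ground and injecting 1 A at node A, the 3-node admittance system at A, C, D solves to V_A = Z_AB = 29.46 - j0.5995 Ω = 29.46∠-1.2° Ω.
Step 4 — Source phasor: V = 111∠178.2° V = -110.9 + j3.487 V.
Step 5 — Ohm's law: I = V / Z_total = (-110.9 + j3.487) / (29.46 - j0.5995) = -3.767 + j0.04169 A.
Step 6 — Convert to polar: |I| = 3.767 A, ∠I = 179.4°.

I = 3.767∠179.4° A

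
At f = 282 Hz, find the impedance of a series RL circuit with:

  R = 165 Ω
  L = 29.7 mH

Step 1 — Angular frequency: ω = 2π·f = 2π·282 = 1772 rad/s.
Step 2 — Component impedances:
  R: Z = R = 165 Ω
  L: Z = jωL = j·1772·0.0297 = 0 + j52.62 Ω
Step 3 — Series combination: Z_total = R + L = 165 + j52.62 Ω = 173.2∠17.7° Ω.

Z = 165 + j52.62 Ω = 173.2∠17.7° Ω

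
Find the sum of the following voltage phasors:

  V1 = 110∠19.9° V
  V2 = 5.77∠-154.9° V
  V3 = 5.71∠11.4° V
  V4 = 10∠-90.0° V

Step 1 — Convert each phasor to rectangular form:
  V1 = 110·(cos(19.9°) + j·sin(19.9°)) = 103.4 + j37.44 V
  V2 = 5.77·(cos(-154.9°) + j·sin(-154.9°)) = -5.225 - j2.448 V
  V3 = 5.71·(cos(11.4°) + j·sin(11.4°)) = 5.597 + j1.129 V
  V4 = 10·(cos(-90.0°) + j·sin(-90.0°)) = 0 - j10 V
Step 2 — Sum components: V_total = 103.8 + j26.12 V.
Step 3 — Convert to polar: |V_total| = 107 V, ∠V_total = 14.1°.

V_total = 107∠14.1° V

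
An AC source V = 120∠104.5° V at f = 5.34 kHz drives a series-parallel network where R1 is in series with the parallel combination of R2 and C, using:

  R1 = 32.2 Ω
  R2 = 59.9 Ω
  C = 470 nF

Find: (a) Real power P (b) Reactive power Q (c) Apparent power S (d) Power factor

Step 1 — Angular frequency: ω = 2π·f = 2π·5340 = 3.355e+04 rad/s.
Step 2 — Component impedances:
  R1: Z = R = 32.2 Ω
  R2: Z = R = 59.9 Ω
  C: Z = 1/(jωC) = -j/(ω·C) = 0 - j63.41 Ω
Step 3 — Parallel branch: R2 || C = 1/(1/R2 + 1/C) = 31.66 - j29.9 Ω.
Step 4 — Series with R1: Z_total = R1 + (R2 || C) = 63.86 - j29.9 Ω = 70.51∠-25.1° Ω.
Step 5 — Source phasor: V = 120∠104.5° V = -30.05 + j116.2 V.
Step 6 — Current: I = V / Z = -1.085 + j1.311 A = 1.702∠129.6° A.
Step 7 — Complex power: S = V·I* = 185 - j86.61 VA.
Step 8 — Real power: P = Re(S) = 185 W.
Step 9 — Reactive power: Q = Im(S) = -86.61 VAR.
Step 10 — Apparent power: |S| = 204.2 VA.
Step 11 — Power factor: PF = P/|S| = 0.9056 (leading).

(a) P = 185 W  (b) Q = -86.61 VAR  (c) S = 204.2 VA  (d) PF = 0.9056 (leading)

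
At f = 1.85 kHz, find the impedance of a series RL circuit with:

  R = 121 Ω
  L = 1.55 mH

Step 1 — Angular frequency: ω = 2π·f = 2π·1850 = 1.162e+04 rad/s.
Step 2 — Component impedances:
  R: Z = R = 121 Ω
  L: Z = jωL = j·1.162e+04·0.00155 = 0 + j18.02 Ω
Step 3 — Series combination: Z_total = R + L = 121 + j18.02 Ω = 122.3∠8.5° Ω.

Z = 121 + j18.02 Ω = 122.3∠8.5° Ω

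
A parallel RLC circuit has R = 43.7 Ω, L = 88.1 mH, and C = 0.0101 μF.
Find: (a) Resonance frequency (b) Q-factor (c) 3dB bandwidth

Step 1 — Resonance: ω₀ = 1/√(LC) = 1/√(0.0881·1.01e-08) = 3.352e+04 rad/s.
Step 2 — f₀ = ω₀/(2π) = 5335 Hz.
Step 3 — Parallel Q: Q = R/(ω₀L) = 43.7/(3.352e+04·0.0881) = 0.0148.
Step 4 — Bandwidth: Δω = ω₀/Q = 2.266e+06 rad/s; BW = Δω/(2π) = 3.606e+05 Hz.

(a) f₀ = 5335 Hz  (b) Q = 0.0148  (c) BW = 3.606e+05 Hz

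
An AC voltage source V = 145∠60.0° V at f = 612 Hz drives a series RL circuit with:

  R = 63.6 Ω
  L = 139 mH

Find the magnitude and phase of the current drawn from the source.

Step 1 — Angular frequency: ω = 2π·f = 2π·612 = 3845 rad/s.
Step 2 — Component impedances:
  R: Z = R = 63.6 Ω
  L: Z = jωL = j·3845·0.139 = 0 + j534.5 Ω
Step 3 — Series combination: Z_total = R + L = 63.6 + j534.5 Ω = 538.3∠83.2° Ω.
Step 4 — Source phasor: V = 145∠60.0° V = 72.5 + j125.6 V.
Step 5 — Ohm's law: I = V / Z_total = (72.5 + j125.6) / (63.6 + j534.5) = 0.2476 - j0.1062 A.
Step 6 — Convert to polar: |I| = 0.2694 A, ∠I = -23.2°.

I = 0.2694∠-23.2° A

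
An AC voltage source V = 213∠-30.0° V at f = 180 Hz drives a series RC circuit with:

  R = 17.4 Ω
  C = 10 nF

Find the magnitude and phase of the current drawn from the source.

Step 1 — Angular frequency: ω = 2π·f = 2π·180 = 1131 rad/s.
Step 2 — Component impedances:
  R: Z = R = 17.4 Ω
  C: Z = 1/(jωC) = -j/(ω·C) = 0 - j8.842e+04 Ω
Step 3 — Series combination: Z_total = R + C = 17.4 - j8.842e+04 Ω = 8.842e+04∠-90.0° Ω.
Step 4 — Source phasor: V = 213∠-30.0° V = 184.5 - j106.5 V.
Step 5 — Ohm's law: I = V / Z_total = (184.5 - j106.5) / (17.4 - j8.842e+04) = 0.001205 + j0.002086 A.
Step 6 — Convert to polar: |I| = 0.002409 A, ∠I = 60.0°.

I = 0.002409∠60.0° A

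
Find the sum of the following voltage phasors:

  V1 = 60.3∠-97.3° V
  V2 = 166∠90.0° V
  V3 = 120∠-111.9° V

Step 1 — Convert each phasor to rectangular form:
  V1 = 60.3·(cos(-97.3°) + j·sin(-97.3°)) = -7.662 - j59.81 V
  V2 = 166·(cos(90.0°) + j·sin(90.0°)) = 0 + j166 V
  V3 = 120·(cos(-111.9°) + j·sin(-111.9°)) = -44.76 - j111.3 V
Step 2 — Sum components: V_total = -52.42 - j5.152 V.
Step 3 — Convert to polar: |V_total| = 52.67 V, ∠V_total = -174.4°.

V_total = 52.67∠-174.4° V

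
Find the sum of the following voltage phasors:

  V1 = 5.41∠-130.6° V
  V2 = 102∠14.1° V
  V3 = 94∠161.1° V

Step 1 — Convert each phasor to rectangular form:
  V1 = 5.41·(cos(-130.6°) + j·sin(-130.6°)) = -3.521 - j4.108 V
  V2 = 102·(cos(14.1°) + j·sin(14.1°)) = 98.93 + j24.85 V
  V3 = 94·(cos(161.1°) + j·sin(161.1°)) = -88.93 + j30.45 V
Step 2 — Sum components: V_total = 6.474 + j51.19 V.
Step 3 — Convert to polar: |V_total| = 51.6 V, ∠V_total = 82.8°.

V_total = 51.6∠82.8° V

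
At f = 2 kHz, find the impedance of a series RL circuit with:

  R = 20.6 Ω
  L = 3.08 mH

Step 1 — Angular frequency: ω = 2π·f = 2π·2000 = 1.257e+04 rad/s.
Step 2 — Component impedances:
  R: Z = R = 20.6 Ω
  L: Z = jωL = j·1.257e+04·0.00308 = 0 + j38.7 Ω
Step 3 — Series combination: Z_total = R + L = 20.6 + j38.7 Ω = 43.85∠62.0° Ω.

Z = 20.6 + j38.7 Ω = 43.85∠62.0° Ω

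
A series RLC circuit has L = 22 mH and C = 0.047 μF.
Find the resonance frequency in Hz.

Step 1 — Resonance condition Im(Z)=0 gives ω₀ = 1/√(LC).
Step 2 — ω₀ = 1/√(0.022·4.7e-08) = 3.11e+04 rad/s.
Step 3 — f₀ = ω₀/(2π) = 4949 Hz.

f₀ = 4949 Hz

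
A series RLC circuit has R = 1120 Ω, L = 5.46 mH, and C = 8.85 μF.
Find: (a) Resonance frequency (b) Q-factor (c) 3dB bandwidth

Step 1 — Resonance: ω₀ = 1/√(LC) = 1/√(0.00546·8.85e-06) = 4549 rad/s.
Step 2 — f₀ = ω₀/(2π) = 724 Hz.
Step 3 — Series Q: Q = ω₀L/R = 4549·0.00546/1120 = 0.02218.
Step 4 — Bandwidth: Δω = ω₀/Q = 2.051e+05 rad/s; BW = Δω/(2π) = 3.265e+04 Hz.

(a) f₀ = 724 Hz  (b) Q = 0.02218  (c) BW = 3.265e+04 Hz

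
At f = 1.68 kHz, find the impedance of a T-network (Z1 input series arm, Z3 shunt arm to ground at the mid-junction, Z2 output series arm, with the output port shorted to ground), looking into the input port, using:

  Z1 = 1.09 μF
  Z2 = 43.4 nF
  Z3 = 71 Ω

Step 1 — Angular frequency: ω = 2π·f = 2π·1680 = 1.056e+04 rad/s.
Step 2 — Component impedances:
  Z1: Z = 1/(jωC) = -j/(ω·C) = 0 - j86.91 Ω
  Z2: Z = 1/(jωC) = -j/(ω·C) = 0 - j2183 Ω
  Z3: Z = R = 71 Ω
Step 3 — With the output port shorted to ground, the output series arm Z2 runs from the junction to ground; the shunt arm Z3 also runs from the junction to ground. They appear in parallel: Z3 || Z2 = 70.92 - j2.307 Ω.
Step 4 — Series with input arm Z1: Z_in = Z1 + (Z3 || Z2) = 70.92 - j89.22 Ω = 114∠-51.5° Ω.

Z = 70.92 - j89.22 Ω = 114∠-51.5° Ω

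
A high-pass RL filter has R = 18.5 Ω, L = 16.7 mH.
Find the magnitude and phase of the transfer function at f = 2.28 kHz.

Step 1 — Angular frequency: ω = 2π·2280 = 1.433e+04 rad/s.
Step 2 — Transfer function: H(jω) = jωL/(R + jωL).
Step 3 — Numerator jωL = j·239.2; denominator R + jωL = 18.5 + j239.2.
Step 4 — H = 0.9941 + j0.07687.
Step 5 — Magnitude: |H| = 0.997 (-0.0 dB); phase: φ = 4.4°.

|H| = 0.997 (-0.0 dB), φ = 4.4°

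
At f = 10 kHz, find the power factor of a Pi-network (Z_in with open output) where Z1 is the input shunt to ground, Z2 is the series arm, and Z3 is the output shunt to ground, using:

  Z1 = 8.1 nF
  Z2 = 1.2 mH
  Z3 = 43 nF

Step 1 — Angular frequency: ω = 2π·f = 2π·1e+04 = 6.283e+04 rad/s.
Step 2 — Component impedances:
  Z1: Z = 1/(jωC) = -j/(ω·C) = 0 - j1965 Ω
  Z2: Z = jωL = j·6.283e+04·0.0012 = 0 + j75.4 Ω
  Z3: Z = 1/(jωC) = -j/(ω·C) = 0 - j370.1 Ω
Step 3 — With open output, the series arm Z2 and the output shunt Z3 appear in series to ground: Z2 + Z3 = 0 - j294.7 Ω.
Step 4 — Parallel with input shunt Z1: Z_in = Z1 || (Z2 + Z3) = 0 - j256.3 Ω = 256.3∠-90.0° Ω.
Step 5 — Power factor: PF = cos(φ) = Re(Z)/|Z| = 0/256.3 = 0.
Step 6 — Type: Im(Z) = -256.3 ⇒ leading (phase φ = -90.0°).

PF = 0 (leading, φ = -90.0°)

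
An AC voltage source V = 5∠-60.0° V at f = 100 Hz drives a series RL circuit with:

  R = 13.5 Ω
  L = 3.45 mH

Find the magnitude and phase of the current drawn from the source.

Step 1 — Angular frequency: ω = 2π·f = 2π·100 = 628.3 rad/s.
Step 2 — Component impedances:
  R: Z = R = 13.5 Ω
  L: Z = jωL = j·628.3·0.00345 = 0 + j2.168 Ω
Step 3 — Series combination: Z_total = R + L = 13.5 + j2.168 Ω = 13.67∠9.1° Ω.
Step 4 — Source phasor: V = 5∠-60.0° V = 2.5 - j4.33 V.
Step 5 — Ohm's law: I = V / Z_total = (2.5 - j4.33) / (13.5 + j2.168) = 0.1303 - j0.3417 A.
Step 6 — Convert to polar: |I| = 0.3657 A, ∠I = -69.1°.

I = 0.3657∠-69.1° A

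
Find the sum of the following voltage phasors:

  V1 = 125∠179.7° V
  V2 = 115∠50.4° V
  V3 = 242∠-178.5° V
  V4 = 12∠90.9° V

Step 1 — Convert each phasor to rectangular form:
  V1 = 125·(cos(179.7°) + j·sin(179.7°)) = -125 + j0.6545 V
  V2 = 115·(cos(50.4°) + j·sin(50.4°)) = 73.3 + j88.61 V
  V3 = 242·(cos(-178.5°) + j·sin(-178.5°)) = -241.9 - j6.335 V
  V4 = 12·(cos(90.9°) + j·sin(90.9°)) = -0.1885 + j12 V
Step 2 — Sum components: V_total = -293.8 + j94.93 V.
Step 3 — Convert to polar: |V_total| = 308.8 V, ∠V_total = 162.1°.

V_total = 308.8∠162.1° V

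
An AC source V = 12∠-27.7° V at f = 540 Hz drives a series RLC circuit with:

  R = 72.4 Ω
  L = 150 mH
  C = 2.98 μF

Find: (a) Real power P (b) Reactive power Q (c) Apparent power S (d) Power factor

Step 1 — Angular frequency: ω = 2π·f = 2π·540 = 3393 rad/s.
Step 2 — Component impedances:
  R: Z = R = 72.4 Ω
  L: Z = jωL = j·3393·0.15 = 0 + j508.9 Ω
  C: Z = 1/(jωC) = -j/(ω·C) = 0 - j98.9 Ω
Step 3 — Series combination: Z_total = R + L + C = 72.4 + j410 Ω = 416.4∠80.0° Ω.
Step 4 — Source phasor: V = 12∠-27.7° V = 10.62 - j5.578 V.
Step 5 — Current: I = V / Z = -0.008756 - j0.02746 A = 0.02882∠-107.7° A.
Step 6 — Complex power: S = V·I* = 0.06013 + j0.3406 VA.
Step 7 — Real power: P = Re(S) = 0.06013 W.
Step 8 — Reactive power: Q = Im(S) = 0.3406 VAR.
Step 9 — Apparent power: |S| = 0.3458 VA.
Step 10 — Power factor: PF = P/|S| = 0.1739 (lagging).

(a) P = 0.06013 W  (b) Q = 0.3406 VAR  (c) S = 0.3458 VA  (d) PF = 0.1739 (lagging)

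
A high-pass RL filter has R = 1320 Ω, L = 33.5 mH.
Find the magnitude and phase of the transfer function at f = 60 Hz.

Step 1 — Angular frequency: ω = 2π·60 = 377 rad/s.
Step 2 — Transfer function: H(jω) = jωL/(R + jωL).
Step 3 — Numerator jωL = j·12.63; denominator R + jωL = 1320 + j12.63.
Step 4 — H = 9.153e-05 + j0.009567.
Step 5 — Magnitude: |H| = 0.009567 (-40.4 dB); phase: φ = 89.5°.

|H| = 0.009567 (-40.4 dB), φ = 89.5°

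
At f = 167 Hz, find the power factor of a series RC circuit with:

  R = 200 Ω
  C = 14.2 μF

Step 1 — Angular frequency: ω = 2π·f = 2π·167 = 1049 rad/s.
Step 2 — Component impedances:
  R: Z = R = 200 Ω
  C: Z = 1/(jωC) = -j/(ω·C) = 0 - j67.11 Ω
Step 3 — Series combination: Z_total = R + C = 200 - j67.11 Ω = 211∠-18.6° Ω.
Step 4 — Power factor: PF = cos(φ) = Re(Z)/|Z| = 200/210.96 = 0.948.
Step 5 — Type: Im(Z) = -67.11 ⇒ leading (phase φ = -18.6°).

PF = 0.948 (leading, φ = -18.6°)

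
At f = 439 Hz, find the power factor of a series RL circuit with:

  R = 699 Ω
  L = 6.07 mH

Step 1 — Angular frequency: ω = 2π·f = 2π·439 = 2758 rad/s.
Step 2 — Component impedances:
  R: Z = R = 699 Ω
  L: Z = jωL = j·2758·0.00607 = 0 + j16.74 Ω
Step 3 — Series combination: Z_total = R + L = 699 + j16.74 Ω = 699.2∠1.4° Ω.
Step 4 — Power factor: PF = cos(φ) = Re(Z)/|Z| = 699/699.2 = 0.9997.
Step 5 — Type: Im(Z) = 16.74 ⇒ lagging (phase φ = 1.4°).

PF = 0.9997 (lagging, φ = 1.4°)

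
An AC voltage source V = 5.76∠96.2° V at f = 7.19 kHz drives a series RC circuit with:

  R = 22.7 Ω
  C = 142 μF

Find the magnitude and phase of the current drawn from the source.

Step 1 — Angular frequency: ω = 2π·f = 2π·7190 = 4.518e+04 rad/s.
Step 2 — Component impedances:
  R: Z = R = 22.7 Ω
  C: Z = 1/(jωC) = -j/(ω·C) = 0 - j0.1559 Ω
Step 3 — Series combination: Z_total = R + C = 22.7 - j0.1559 Ω = 22.7∠-0.4° Ω.
Step 4 — Source phasor: V = 5.76∠96.2° V = -0.6221 + j5.726 V.
Step 5 — Ohm's law: I = V / Z_total = (-0.6221 + j5.726) / (22.7 - j0.1559) = -0.02914 + j0.2521 A.
Step 6 — Convert to polar: |I| = 0.2537 A, ∠I = 96.6°.

I = 0.2537∠96.6° A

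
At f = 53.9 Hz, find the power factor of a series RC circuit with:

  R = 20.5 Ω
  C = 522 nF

Step 1 — Angular frequency: ω = 2π·f = 2π·53.9 = 338.7 rad/s.
Step 2 — Component impedances:
  R: Z = R = 20.5 Ω
  C: Z = 1/(jωC) = -j/(ω·C) = 0 - j5657 Ω
Step 3 — Series combination: Z_total = R + C = 20.5 - j5657 Ω = 5657∠-89.8° Ω.
Step 4 — Power factor: PF = cos(φ) = Re(Z)/|Z| = 20.5/5657 = 0.003624.
Step 5 — Type: Im(Z) = -5657 ⇒ leading (phase φ = -89.8°).

PF = 0.003624 (leading, φ = -89.8°)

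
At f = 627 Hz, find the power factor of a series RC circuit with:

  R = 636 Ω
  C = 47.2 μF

Step 1 — Angular frequency: ω = 2π·f = 2π·627 = 3940 rad/s.
Step 2 — Component impedances:
  R: Z = R = 636 Ω
  C: Z = 1/(jωC) = -j/(ω·C) = 0 - j5.378 Ω
Step 3 — Series combination: Z_total = R + C = 636 - j5.378 Ω = 636∠-0.5° Ω.
Step 4 — Power factor: PF = cos(φ) = Re(Z)/|Z| = 636/636 = 1.
Step 5 — Type: Im(Z) = -5.378 ⇒ leading (phase φ = -0.5°).

PF = 1 (leading, φ = -0.5°)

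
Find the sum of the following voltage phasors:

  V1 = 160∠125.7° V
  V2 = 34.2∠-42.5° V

Step 1 — Convert each phasor to rectangular form:
  V1 = 160·(cos(125.7°) + j·sin(125.7°)) = -93.37 + j129.9 V
  V2 = 34.2·(cos(-42.5°) + j·sin(-42.5°)) = 25.21 - j23.11 V
Step 2 — Sum components: V_total = -68.15 + j106.8 V.
Step 3 — Convert to polar: |V_total| = 126.7 V, ∠V_total = 122.5°.

V_total = 126.7∠122.5° V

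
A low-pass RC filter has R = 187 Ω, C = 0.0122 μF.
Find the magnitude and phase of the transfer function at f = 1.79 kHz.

Step 1 — Angular frequency: ω = 2π·1790 = 1.125e+04 rad/s.
Step 2 — Transfer function: H(jω) = 1/(1 + jωRC).
Step 3 — Denominator: 1 + jωRC = 1 + j·1.125e+04·187·1.22e-08 = 1 + j0.02566.
Step 4 — H = 0.9993 - j0.02564.
Step 5 — Magnitude: |H| = 0.9997 (-0.0 dB); phase: φ = -1.5°.

|H| = 0.9997 (-0.0 dB), φ = -1.5°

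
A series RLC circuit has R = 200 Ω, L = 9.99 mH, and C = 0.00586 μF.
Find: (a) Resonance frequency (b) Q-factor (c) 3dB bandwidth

Step 1 — Resonance condition Im(Z)=0 gives ω₀ = 1/√(LC).
Step 2 — ω₀ = 1/√(0.00999·5.86e-09) = 1.307e+05 rad/s.
Step 3 — f₀ = ω₀/(2π) = 2.08e+04 Hz.
Step 4 — Series Q: Q = ω₀L/R = 1.307e+05·0.00999/200 = 6.528.
Step 5 — 3dB bandwidth: Δω = ω₀/Q = 2.002e+04 rad/s; BW = Δω/(2π) = 3186 Hz.

(a) f₀ = 2.08e+04 Hz  (b) Q = 6.528  (c) BW = 3186 Hz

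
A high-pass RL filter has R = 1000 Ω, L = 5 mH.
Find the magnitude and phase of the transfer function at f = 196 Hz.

Step 1 — Angular frequency: ω = 2π·196 = 1232 rad/s.
Step 2 — Transfer function: H(jω) = jωL/(R + jωL).
Step 3 — Numerator jωL = j·6.158; denominator R + jωL = 1000 + j6.158.
Step 4 — H = 3.791e-05 + j0.006157.
Step 5 — Magnitude: |H| = 0.006157 (-44.2 dB); phase: φ = 89.6°.

|H| = 0.006157 (-44.2 dB), φ = 89.6°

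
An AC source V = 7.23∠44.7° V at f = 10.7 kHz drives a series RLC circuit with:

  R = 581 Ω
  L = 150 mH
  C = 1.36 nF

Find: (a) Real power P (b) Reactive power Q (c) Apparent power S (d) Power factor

Step 1 — Angular frequency: ω = 2π·f = 2π·1.07e+04 = 6.723e+04 rad/s.
Step 2 — Component impedances:
  R: Z = R = 581 Ω
  L: Z = jωL = j·6.723e+04·0.15 = 0 + j1.008e+04 Ω
  C: Z = 1/(jωC) = -j/(ω·C) = 0 - j1.094e+04 Ω
Step 3 — Series combination: Z_total = R + L + C = 581 - j852.5 Ω = 1032∠-55.7° Ω.
Step 4 — Source phasor: V = 7.23∠44.7° V = 5.139 + j5.086 V.
Step 5 — Current: I = V / Z = -0.001268 + j0.006893 A = 0.007008∠100.4° A.
Step 6 — Complex power: S = V·I* = 0.02854 - j0.04187 VA.
Step 7 — Real power: P = Re(S) = 0.02854 W.
Step 8 — Reactive power: Q = Im(S) = -0.04187 VAR.
Step 9 — Apparent power: |S| = 0.05067 VA.
Step 10 — Power factor: PF = P/|S| = 0.5632 (leading).

(a) P = 0.02854 W  (b) Q = -0.04187 VAR  (c) S = 0.05067 VA  (d) PF = 0.5632 (leading)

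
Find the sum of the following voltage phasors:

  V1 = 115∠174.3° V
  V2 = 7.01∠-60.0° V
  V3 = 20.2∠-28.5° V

Step 1 — Convert each phasor to rectangular form:
  V1 = 115·(cos(174.3°) + j·sin(174.3°)) = -114.4 + j11.42 V
  V2 = 7.01·(cos(-60.0°) + j·sin(-60.0°)) = 3.505 - j6.071 V
  V3 = 20.2·(cos(-28.5°) + j·sin(-28.5°)) = 17.75 - j9.639 V
Step 2 — Sum components: V_total = -93.17 - j4.288 V.
Step 3 — Convert to polar: |V_total| = 93.27 V, ∠V_total = -177.4°.

V_total = 93.27∠-177.4° V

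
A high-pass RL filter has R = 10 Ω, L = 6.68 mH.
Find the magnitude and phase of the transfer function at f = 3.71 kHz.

Step 1 — Angular frequency: ω = 2π·3710 = 2.331e+04 rad/s.
Step 2 — Transfer function: H(jω) = jωL/(R + jωL).
Step 3 — Numerator jωL = j·155.7; denominator R + jωL = 10 + j155.7.
Step 4 — H = 0.9959 + j0.06396.
Step 5 — Magnitude: |H| = 0.9979 (-0.0 dB); phase: φ = 3.7°.

|H| = 0.9979 (-0.0 dB), φ = 3.7°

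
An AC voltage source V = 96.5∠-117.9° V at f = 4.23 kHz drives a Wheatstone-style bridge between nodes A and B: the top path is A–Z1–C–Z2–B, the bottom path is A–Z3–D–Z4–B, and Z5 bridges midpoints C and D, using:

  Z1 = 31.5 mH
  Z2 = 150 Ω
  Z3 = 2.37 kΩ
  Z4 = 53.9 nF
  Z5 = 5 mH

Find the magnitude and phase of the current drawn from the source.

Step 1 — Angular frequency: ω = 2π·f = 2π·4230 = 2.658e+04 rad/s.
Step 2 — Component impedances:
  Z1: Z = jωL = j·2.658e+04·0.0315 = 0 + j837.2 Ω
  Z2: Z = R = 150 Ω
  Z3: Z = R = 2370 Ω
  Z4: Z = 1/(jωC) = -j/(ω·C) = 0 - j698.1 Ω
  Z5: Z = jωL = j·2.658e+04·0.005 = 0 + j132.9 Ω
Step 3 — Bridge requires nodal analysis (the Z5 bridge couples midpoints C and D, so the two paths cannot be reduced to a simple series/parallel combination). Setting node B to ground and injecting 1 A at node A, the 3-node admittance system at A, C, D solves to V_A = Z_AB = 403.9 + j712.6 Ω = 819.1∠60.5° Ω.
Step 4 — Source phasor: V = 96.5∠-117.9° V = -45.16 - j85.28 V.
Step 5 — Ohm's law: I = V / Z_total = (-45.16 - j85.28) / (403.9 + j712.6) = -0.1178 - j0.003382 A.
Step 6 — Convert to polar: |I| = 0.1178 A, ∠I = -178.4°.

I = 0.1178∠-178.4° A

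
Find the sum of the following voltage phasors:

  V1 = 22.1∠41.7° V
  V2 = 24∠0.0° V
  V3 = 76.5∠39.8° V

Step 1 — Convert each phasor to rectangular form:
  V1 = 22.1·(cos(41.7°) + j·sin(41.7°)) = 16.5 + j14.7 V
  V2 = 24·(cos(0.0°) + j·sin(0.0°)) = 24 V
  V3 = 76.5·(cos(39.8°) + j·sin(39.8°)) = 58.77 + j48.97 V
Step 2 — Sum components: V_total = 99.27 + j63.67 V.
Step 3 — Convert to polar: |V_total| = 117.9 V, ∠V_total = 32.7°.

V_total = 117.9∠32.7° V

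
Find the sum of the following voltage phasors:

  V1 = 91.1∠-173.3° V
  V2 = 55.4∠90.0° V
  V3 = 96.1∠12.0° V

Step 1 — Convert each phasor to rectangular form:
  V1 = 91.1·(cos(-173.3°) + j·sin(-173.3°)) = -90.48 - j10.63 V
  V2 = 55.4·(cos(90.0°) + j·sin(90.0°)) = 0 + j55.4 V
  V3 = 96.1·(cos(12.0°) + j·sin(12.0°)) = 94 + j19.98 V
Step 2 — Sum components: V_total = 3.522 + j64.75 V.
Step 3 — Convert to polar: |V_total| = 64.85 V, ∠V_total = 86.9°.

V_total = 64.85∠86.9° V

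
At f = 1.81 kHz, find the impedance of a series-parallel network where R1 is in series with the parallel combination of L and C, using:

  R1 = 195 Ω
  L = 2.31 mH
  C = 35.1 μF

Step 1 — Angular frequency: ω = 2π·f = 2π·1810 = 1.137e+04 rad/s.
Step 2 — Component impedances:
  R1: Z = R = 195 Ω
  L: Z = jωL = j·1.137e+04·0.00231 = 0 + j26.27 Ω
  C: Z = 1/(jωC) = -j/(ω·C) = 0 - j2.505 Ω
Step 3 — Parallel branch: L || C = 1/(1/L + 1/C) = 0 - j2.769 Ω.
Step 4 — Series with R1: Z_total = R1 + (L || C) = 195 - j2.769 Ω = 195∠-0.8° Ω.

Z = 195 - j2.769 Ω = 195∠-0.8° Ω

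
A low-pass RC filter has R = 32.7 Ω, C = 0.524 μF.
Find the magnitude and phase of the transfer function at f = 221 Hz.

Step 1 — Angular frequency: ω = 2π·221 = 1389 rad/s.
Step 2 — Transfer function: H(jω) = 1/(1 + jωRC).
Step 3 — Denominator: 1 + jωRC = 1 + j·1389·32.7·5.24e-07 = 1 + j0.02379.
Step 4 — H = 0.9994 - j0.02378.
Step 5 — Magnitude: |H| = 0.9997 (-0.0 dB); phase: φ = -1.4°.

|H| = 0.9997 (-0.0 dB), φ = -1.4°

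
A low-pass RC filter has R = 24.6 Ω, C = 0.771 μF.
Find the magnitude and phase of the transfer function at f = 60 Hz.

Step 1 — Angular frequency: ω = 2π·60 = 377 rad/s.
Step 2 — Transfer function: H(jω) = 1/(1 + jωRC).
Step 3 — Denominator: 1 + jωRC = 1 + j·377·24.6·7.71e-07 = 1 + j0.00715.
Step 4 — H = 0.9999 - j0.00715.
Step 5 — Magnitude: |H| = 1 (-0.0 dB); phase: φ = -0.4°.

|H| = 1 (-0.0 dB), φ = -0.4°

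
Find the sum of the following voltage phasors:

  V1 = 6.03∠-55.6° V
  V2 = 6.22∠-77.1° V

Step 1 — Convert each phasor to rectangular form:
  V1 = 6.03·(cos(-55.6°) + j·sin(-55.6°)) = 3.407 - j4.975 V
  V2 = 6.22·(cos(-77.1°) + j·sin(-77.1°)) = 1.389 - j6.063 V
Step 2 — Sum components: V_total = 4.795 - j11.04 V.
Step 3 — Convert to polar: |V_total| = 12.04 V, ∠V_total = -66.5°.

V_total = 12.04∠-66.5° V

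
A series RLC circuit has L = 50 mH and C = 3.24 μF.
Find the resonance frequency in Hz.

Step 1 — Resonance condition Im(Z)=0 gives ω₀ = 1/√(LC).
Step 2 — ω₀ = 1/√(0.05·3.24e-06) = 2485 rad/s.
Step 3 — f₀ = ω₀/(2π) = 395.4 Hz.

f₀ = 395.4 Hz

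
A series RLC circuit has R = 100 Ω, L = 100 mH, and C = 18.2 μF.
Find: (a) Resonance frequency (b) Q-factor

Step 1 — Resonance condition Im(Z)=0 gives ω₀ = 1/√(LC).
Step 2 — ω₀ = 1/√(0.1·1.82e-05) = 741.2 rad/s.
Step 3 — f₀ = ω₀/(2π) = 118 Hz.
Step 4 — Series Q: Q = ω₀L/R = 741.2·0.1/100 = 0.7412.

(a) f₀ = 118 Hz  (b) Q = 0.7412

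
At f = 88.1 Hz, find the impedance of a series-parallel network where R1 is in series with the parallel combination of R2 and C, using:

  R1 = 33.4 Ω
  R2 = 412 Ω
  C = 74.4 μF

Step 1 — Angular frequency: ω = 2π·f = 2π·88.1 = 553.5 rad/s.
Step 2 — Component impedances:
  R1: Z = R = 33.4 Ω
  R2: Z = R = 412 Ω
  C: Z = 1/(jωC) = -j/(ω·C) = 0 - j24.28 Ω
Step 3 — Parallel branch: R2 || C = 1/(1/R2 + 1/C) = 1.426 - j24.2 Ω.
Step 4 — Series with R1: Z_total = R1 + (R2 || C) = 34.83 - j24.2 Ω = 42.41∠-34.8° Ω.

Z = 34.83 - j24.2 Ω = 42.41∠-34.8° Ω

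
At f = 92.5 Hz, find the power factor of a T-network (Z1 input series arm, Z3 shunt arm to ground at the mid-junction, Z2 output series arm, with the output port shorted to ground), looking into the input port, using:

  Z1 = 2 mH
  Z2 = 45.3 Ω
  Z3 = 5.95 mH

Step 1 — Angular frequency: ω = 2π·f = 2π·92.5 = 581.2 rad/s.
Step 2 — Component impedances:
  Z1: Z = jωL = j·581.2·0.002 = 0 + j1.162 Ω
  Z2: Z = R = 45.3 Ω
  Z3: Z = jωL = j·581.2·0.00595 = 0 + j3.458 Ω
Step 3 — With the output port shorted to ground, the output series arm Z2 runs from the junction to ground; the shunt arm Z3 also runs from the junction to ground. They appear in parallel: Z3 || Z2 = 0.2625 + j3.438 Ω.
Step 4 — Series with input arm Z1: Z_in = Z1 + (Z3 || Z2) = 0.2625 + j4.6 Ω = 4.608∠86.7° Ω.
Step 5 — Power factor: PF = cos(φ) = Re(Z)/|Z| = 0.26246/4.6079 = 0.05696.
Step 6 — Type: Im(Z) = 4.6 ⇒ lagging (phase φ = 86.7°).

PF = 0.05696 (lagging, φ = 86.7°)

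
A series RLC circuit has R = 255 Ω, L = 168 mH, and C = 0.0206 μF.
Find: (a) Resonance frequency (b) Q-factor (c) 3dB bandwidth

Step 1 — Resonance: ω₀ = 1/√(LC) = 1/√(0.168·2.06e-08) = 1.7e+04 rad/s.
Step 2 — f₀ = ω₀/(2π) = 2705 Hz.
Step 3 — Series Q: Q = ω₀L/R = 1.7e+04·0.168/255 = 11.2.
Step 4 — Bandwidth: Δω = ω₀/Q = 1518 rad/s; BW = Δω/(2π) = 241.6 Hz.

(a) f₀ = 2705 Hz  (b) Q = 11.2  (c) BW = 241.6 Hz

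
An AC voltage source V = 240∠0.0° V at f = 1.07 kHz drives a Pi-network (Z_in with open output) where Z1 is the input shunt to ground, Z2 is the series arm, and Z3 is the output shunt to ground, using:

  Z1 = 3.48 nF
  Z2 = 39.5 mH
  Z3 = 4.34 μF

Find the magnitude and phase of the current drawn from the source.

Step 1 — Angular frequency: ω = 2π·f = 2π·1070 = 6723 rad/s.
Step 2 — Component impedances:
  Z1: Z = 1/(jωC) = -j/(ω·C) = 0 - j4.274e+04 Ω
  Z2: Z = jωL = j·6723·0.0395 = 0 + j265.6 Ω
  Z3: Z = 1/(jωC) = -j/(ω·C) = 0 - j34.27 Ω
Step 3 — With open output, the series arm Z2 and the output shunt Z3 appear in series to ground: Z2 + Z3 = 0 + j231.3 Ω.
Step 4 — Parallel with input shunt Z1: Z_in = Z1 || (Z2 + Z3) = 0 + j232.5 Ω = 232.5∠90.0° Ω.
Step 5 — Source phasor: V = 240∠0.0° V = 240 V.
Step 6 — Ohm's law: I = V / Z_total = (240) / (0 + j232.5) = 0 - j1.032 A.
Step 7 — Convert to polar: |I| = 1.032 A, ∠I = -90.0°.

I = 1.032∠-90.0° A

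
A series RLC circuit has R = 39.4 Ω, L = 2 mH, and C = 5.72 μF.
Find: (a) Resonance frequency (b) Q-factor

Step 1 — Resonance condition Im(Z)=0 gives ω₀ = 1/√(LC).
Step 2 — ω₀ = 1/√(0.002·5.72e-06) = 9349 rad/s.
Step 3 — f₀ = ω₀/(2π) = 1488 Hz.
Step 4 — Series Q: Q = ω₀L/R = 9349·0.002/39.4 = 0.4746.

(a) f₀ = 1488 Hz  (b) Q = 0.4746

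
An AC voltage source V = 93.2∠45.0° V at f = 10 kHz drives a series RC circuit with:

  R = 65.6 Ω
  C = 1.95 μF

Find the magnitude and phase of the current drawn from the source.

Step 1 — Angular frequency: ω = 2π·f = 2π·1e+04 = 6.283e+04 rad/s.
Step 2 — Component impedances:
  R: Z = R = 65.6 Ω
  C: Z = 1/(jωC) = -j/(ω·C) = 0 - j8.162 Ω
Step 3 — Series combination: Z_total = R + C = 65.6 - j8.162 Ω = 66.11∠-7.1° Ω.
Step 4 — Source phasor: V = 93.2∠45.0° V = 65.9 + j65.9 V.
Step 5 — Ohm's law: I = V / Z_total = (65.9 + j65.9) / (65.6 - j8.162) = 0.8662 + j1.112 A.
Step 6 — Convert to polar: |I| = 1.41 A, ∠I = 52.1°.

I = 1.41∠52.1° A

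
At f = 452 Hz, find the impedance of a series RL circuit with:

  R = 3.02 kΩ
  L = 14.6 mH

Step 1 — Angular frequency: ω = 2π·f = 2π·452 = 2840 rad/s.
Step 2 — Component impedances:
  R: Z = R = 3020 Ω
  L: Z = jωL = j·2840·0.0146 = 0 + j41.46 Ω
Step 3 — Series combination: Z_total = R + L = 3020 + j41.46 Ω = 3020∠0.8° Ω.

Z = 3020 + j41.46 Ω = 3020∠0.8° Ω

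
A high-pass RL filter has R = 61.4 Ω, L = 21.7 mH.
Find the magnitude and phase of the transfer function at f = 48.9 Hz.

Step 1 — Angular frequency: ω = 2π·48.9 = 307.2 rad/s.
Step 2 — Transfer function: H(jω) = jωL/(R + jωL).
Step 3 — Numerator jωL = j·6.667; denominator R + jωL = 61.4 + j6.667.
Step 4 — H = 0.01165 + j0.1073.
Step 5 — Magnitude: |H| = 0.108 (-19.3 dB); phase: φ = 83.8°.

|H| = 0.108 (-19.3 dB), φ = 83.8°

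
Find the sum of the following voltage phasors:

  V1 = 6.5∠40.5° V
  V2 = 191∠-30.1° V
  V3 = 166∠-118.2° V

Step 1 — Convert each phasor to rectangular form:
  V1 = 6.5·(cos(40.5°) + j·sin(40.5°)) = 4.943 + j4.221 V
  V2 = 191·(cos(-30.1°) + j·sin(-30.1°)) = 165.2 - j95.79 V
  V3 = 166·(cos(-118.2°) + j·sin(-118.2°)) = -78.44 - j146.3 V
Step 2 — Sum components: V_total = 91.74 - j237.9 V.
Step 3 — Convert to polar: |V_total| = 254.9 V, ∠V_total = -68.9°.

V_total = 254.9∠-68.9° V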